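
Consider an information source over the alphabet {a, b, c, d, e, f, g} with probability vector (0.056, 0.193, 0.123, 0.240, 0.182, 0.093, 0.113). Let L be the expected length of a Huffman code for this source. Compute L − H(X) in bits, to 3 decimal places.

0.038 bits

Entropy H = −Σ p log₂ p ≈ 2.6784 bits.
Huffman merges: 7/125+93/1000→149/1000; 113/1000+123/1000→59/250; 149/1000+91/500→331/1000; 193/1000+59/250→429/1000; 6/25+331/1000→571/1000; 429/1000+571/1000→1. L = 679/250 ≈ 2.7160.
L − H = 2.7160 − 2.6784 = 0.038 bits.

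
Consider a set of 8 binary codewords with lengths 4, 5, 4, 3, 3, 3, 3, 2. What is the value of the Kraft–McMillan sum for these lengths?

With common denominator 2^5 = 32: Σ 2^(−ℓᵢ) = 2/32 + 1/32 + 2/32 + 4/32 + 4/32 + 4/32 + 4/32 + 8/32 = 29/32 = 0.90625.

0.90625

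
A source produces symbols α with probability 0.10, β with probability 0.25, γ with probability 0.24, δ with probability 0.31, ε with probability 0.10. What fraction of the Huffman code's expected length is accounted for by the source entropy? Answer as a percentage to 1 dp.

99.2%

Entropy H = −Σ p log₂ p ≈ 2.1823 bits.
Huffman merges: 1/10+1/10→1/5; 1/5+6/25→11/25; 1/4+31/100→14/25; 11/25+14/25→1. L = 11/5 ≈ 2.2000.
Efficiency = H/L = 2.1823/2.2000 = 99.2%.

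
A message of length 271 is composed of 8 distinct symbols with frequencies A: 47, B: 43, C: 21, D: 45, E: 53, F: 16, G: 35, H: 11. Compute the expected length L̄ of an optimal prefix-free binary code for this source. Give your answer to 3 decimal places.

Probabilities are the counts divided by 271.
Repeatedly combine the two least-probable nodes; the expected code length is the sum of the merged weights.
merge 11/271 + 16/271 → 27/271
merge 21/271 + 27/271 → 48/271
merge 35/271 + 43/271 → 78/271
merge 45/271 + 47/271 → 92/271
merge 48/271 + 53/271 → 101/271
merge 78/271 + 92/271 → 170/271
merge 101/271 + 170/271 → 1
L = 27/271 + 48/271 + 78/271 + 92/271 + 101/271 + 170/271 + 1 = 787/271 ≈ 2.904 bits/symbol.

2.904 bits/symbol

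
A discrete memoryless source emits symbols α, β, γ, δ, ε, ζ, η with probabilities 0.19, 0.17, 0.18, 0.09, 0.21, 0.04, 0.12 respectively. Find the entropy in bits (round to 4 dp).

2.6734 bits

H = −Σ pᵢ log₂ pᵢ.
−0.19·log₂(0.19) = 0.4552
−0.17·log₂(0.17) = 0.4346
−0.18·log₂(0.18) = 0.4453
−0.09·log₂(0.09) = 0.3127
−0.21·log₂(0.21) = 0.4728
−0.04·log₂(0.04) = 0.1858
−0.12·log₂(0.12) = 0.3671
Sum ≈ 2.6734 → 2.6734 bits.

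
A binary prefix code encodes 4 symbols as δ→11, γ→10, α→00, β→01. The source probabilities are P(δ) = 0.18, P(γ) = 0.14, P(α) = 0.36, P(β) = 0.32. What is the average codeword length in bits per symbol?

2 bits/symbol

L̄ = Σ pᵢ·ℓᵢ = 0.18·2 + 0.14·2 + 0.36·2 + 0.32·2 = 2 bits/symbol.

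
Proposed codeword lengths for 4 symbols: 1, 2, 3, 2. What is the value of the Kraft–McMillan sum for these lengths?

1.125

With common denominator 2^3 = 8: Σ 2^(−ℓᵢ) = 4/8 + 2/8 + 1/8 + 2/8 = 9/8 = 1.125.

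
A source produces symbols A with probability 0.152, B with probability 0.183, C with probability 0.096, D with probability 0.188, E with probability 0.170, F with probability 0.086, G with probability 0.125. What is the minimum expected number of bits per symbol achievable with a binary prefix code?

2.811 bits/symbol

Repeatedly combine the two least-probable nodes; the expected code length is the sum of the merged weights.
merge 43/500 + 12/125 → 91/500
merge 1/8 + 19/125 → 277/1000
merge 17/100 + 91/500 → 44/125
merge 183/1000 + 47/250 → 371/1000
merge 277/1000 + 44/125 → 629/1000
merge 371/1000 + 629/1000 → 1
L = 91/500 + 277/1000 + 44/125 + 371/1000 + 629/1000 + 1 = 2811/1000 = 2.811 bits/symbol.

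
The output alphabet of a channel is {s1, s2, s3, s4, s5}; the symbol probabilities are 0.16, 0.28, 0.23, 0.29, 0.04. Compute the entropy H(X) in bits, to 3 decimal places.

2.129 bits

H = −Σ pᵢ log₂ pᵢ.
−0.16·log₂(0.16) = 0.4230
−0.28·log₂(0.28) = 0.5142
−0.23·log₂(0.23) = 0.4877
−0.29·log₂(0.29) = 0.5179
−0.04·log₂(0.04) = 0.1858
Sum ≈ 2.1286 → 2.129 bits.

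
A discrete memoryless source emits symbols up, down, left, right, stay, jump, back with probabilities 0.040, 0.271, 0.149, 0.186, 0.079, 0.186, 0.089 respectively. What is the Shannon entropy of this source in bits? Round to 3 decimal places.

H = −Σ pᵢ log₂ pᵢ.
−0.040·log₂(0.040) = 0.1858
−0.271·log₂(0.271) = 0.5105
−0.149·log₂(0.149) = 0.4092
−0.186·log₂(0.186) = 0.4514
−0.079·log₂(0.079) = 0.2893
−0.186·log₂(0.186) = 0.4514
−0.089·log₂(0.089) = 0.3106
Sum ≈ 2.6081 → 2.608 bits.

2.608 bits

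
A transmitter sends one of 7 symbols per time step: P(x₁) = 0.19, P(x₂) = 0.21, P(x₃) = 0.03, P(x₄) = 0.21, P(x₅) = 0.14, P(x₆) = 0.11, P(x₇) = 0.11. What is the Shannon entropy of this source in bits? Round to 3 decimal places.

H = −Σ pᵢ log₂ pᵢ.
−0.19·log₂(0.19) = 0.4552
−0.21·log₂(0.21) = 0.4728
−0.03·log₂(0.03) = 0.1518
−0.21·log₂(0.21) = 0.4728
−0.14·log₂(0.14) = 0.3971
−0.11·log₂(0.11) = 0.3503
−0.11·log₂(0.11) = 0.3503
Sum ≈ 2.6503 → 2.650 bits.

2.650 bits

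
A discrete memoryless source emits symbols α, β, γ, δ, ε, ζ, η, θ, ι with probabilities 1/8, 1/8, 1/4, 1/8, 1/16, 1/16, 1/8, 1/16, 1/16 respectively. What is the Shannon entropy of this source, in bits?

3 bits

Each probability is a power of 1/2, so log₂(1/p) is an integer.
H = Σ p·log₂(1/p) = 1/8·3 + 1/8·3 + 1/4·2 + 1/8·3 + 1/16·4 + 1/16·4 + 1/8·3 + 1/16·4 + 1/16·4 = 3 bits.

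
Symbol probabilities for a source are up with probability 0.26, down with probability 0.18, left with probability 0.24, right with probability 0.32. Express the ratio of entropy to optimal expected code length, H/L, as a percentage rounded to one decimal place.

98.5%

Entropy H = −Σ p log₂ p ≈ 1.9708 bits.
Huffman merges: 9/50+6/25→21/50; 13/50+8/25→29/50; 21/50+29/50→1. L = 2 ≈ 2.0000.
Efficiency = H/L = 1.9708/2.0000 = 98.5%.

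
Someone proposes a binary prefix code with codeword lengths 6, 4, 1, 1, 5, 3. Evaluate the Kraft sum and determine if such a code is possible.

1.234375; no

With common denominator 2^6 = 64: Σ 2^(−ℓᵢ) = 1/64 + 4/64 + 32/64 + 32/64 + 2/64 + 8/64 = 79/64 = 1.234375.
Kraft's inequality requires Σ ≤ 1; here Σ = 1.234375 > 1, so no such prefix code exists.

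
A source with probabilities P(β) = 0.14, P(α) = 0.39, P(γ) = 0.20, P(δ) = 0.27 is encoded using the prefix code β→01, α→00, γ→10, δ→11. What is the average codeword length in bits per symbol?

L̄ = Σ pᵢ·ℓᵢ = 0.14·2 + 0.39·2 + 0.20·2 + 0.27·2 = 2 bits/symbol.

2 bits/symbol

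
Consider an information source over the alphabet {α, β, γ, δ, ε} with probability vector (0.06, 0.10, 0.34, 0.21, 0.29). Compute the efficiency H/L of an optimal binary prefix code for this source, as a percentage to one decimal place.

Entropy H = −Σ p log₂ p ≈ 2.0956 bits.
Huffman merges: 3/50+1/10→4/25; 4/25+21/100→37/100; 29/100+17/50→63/100; 37/100+63/100→1. L = 54/25 ≈ 2.1600.
Efficiency = H/L = 2.0956/2.1600 = 97.0%.

97.0%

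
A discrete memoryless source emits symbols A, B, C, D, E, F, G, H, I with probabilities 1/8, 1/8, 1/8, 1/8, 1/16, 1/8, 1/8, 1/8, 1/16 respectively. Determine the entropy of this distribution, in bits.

3.125 bits

Each probability is a power of 1/2, so log₂(1/p) is an integer.
H = Σ p·log₂(1/p) = 1/8·3 + 1/8·3 + 1/8·3 + 1/8·3 + 1/16·4 + 1/8·3 + 1/8·3 + 1/8·3 + 1/16·4 = 3.125 bits.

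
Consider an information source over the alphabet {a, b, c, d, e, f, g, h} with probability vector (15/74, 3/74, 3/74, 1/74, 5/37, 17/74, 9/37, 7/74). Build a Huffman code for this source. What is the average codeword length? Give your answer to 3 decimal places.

2.662 bits/symbol

Repeatedly combine the two least-probable nodes; the expected code length is the sum of the merged weights.
merge 1/74 + 3/74 → 2/37
merge 3/74 + 2/37 → 7/74
merge 7/74 + 7/74 → 7/37
merge 5/37 + 7/37 → 12/37
merge 15/74 + 17/74 → 16/37
merge 9/37 + 12/37 → 21/37
merge 16/37 + 21/37 → 1
L = 2/37 + 7/74 + 7/37 + 12/37 + 16/37 + 21/37 + 1 = 197/74 ≈ 2.662 bits/symbol.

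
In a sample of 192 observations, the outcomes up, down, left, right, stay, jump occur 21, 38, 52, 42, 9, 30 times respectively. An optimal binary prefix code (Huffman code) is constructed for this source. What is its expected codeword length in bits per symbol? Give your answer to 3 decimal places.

Probabilities are the counts divided by 192.
Repeatedly combine the two least-probable nodes; the expected code length is the sum of the merged weights.
merge 3/64 + 7/64 → 5/32
merge 5/32 + 5/32 → 5/16
merge 19/96 + 7/32 → 5/12
merge 13/48 + 5/16 → 7/12
merge 5/12 + 7/12 → 1
L = 5/32 + 5/16 + 5/12 + 7/12 + 1 = 79/32 ≈ 2.469 bits/symbol.

2.469 bits/symbol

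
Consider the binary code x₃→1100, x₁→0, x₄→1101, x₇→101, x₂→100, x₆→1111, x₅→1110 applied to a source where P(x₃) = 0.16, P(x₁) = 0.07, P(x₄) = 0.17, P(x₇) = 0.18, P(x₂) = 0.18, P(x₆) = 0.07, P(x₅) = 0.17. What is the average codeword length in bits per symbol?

3.43 bits/symbol

L̄ = Σ pᵢ·ℓᵢ = 0.16·4 + 0.07·1 + 0.17·4 + 0.18·3 + 0.18·3 + 0.07·4 + 0.17·4 = 3.43 bits/symbol.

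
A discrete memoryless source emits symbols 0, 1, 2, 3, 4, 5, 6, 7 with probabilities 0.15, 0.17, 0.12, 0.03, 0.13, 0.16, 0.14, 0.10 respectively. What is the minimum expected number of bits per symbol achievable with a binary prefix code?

Repeatedly combine the two least-probable nodes; the expected code length is the sum of the merged weights.
merge 3/100 + 1/10 → 13/100
merge 3/25 + 13/100 → 1/4
merge 13/100 + 7/50 → 27/100
merge 3/20 + 4/25 → 31/100
merge 17/100 + 1/4 → 21/50
merge 27/100 + 31/100 → 29/50
merge 21/50 + 29/50 → 1
L = 13/100 + 1/4 + 27/100 + 31/100 + 21/50 + 29/50 + 1 = 74/25 = 2.96 bits/symbol.

2.96 bits/symbol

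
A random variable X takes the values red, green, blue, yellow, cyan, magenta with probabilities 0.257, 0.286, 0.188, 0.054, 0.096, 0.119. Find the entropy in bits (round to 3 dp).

2.391 bits

H = −Σ pᵢ log₂ pᵢ.
−0.257·log₂(0.257) = 0.5038
−0.286·log₂(0.286) = 0.5165
−0.188·log₂(0.188) = 0.4533
−0.054·log₂(0.054) = 0.2274
−0.096·log₂(0.096) = 0.3246
−0.119·log₂(0.119) = 0.3654
Sum ≈ 2.3909 → 2.391 bits.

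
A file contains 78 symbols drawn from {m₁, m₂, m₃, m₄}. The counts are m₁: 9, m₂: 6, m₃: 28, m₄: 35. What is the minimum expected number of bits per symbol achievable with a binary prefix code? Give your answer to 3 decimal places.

Probabilities are the counts divided by 78.
Repeatedly combine the two least-probable nodes; the expected code length is the sum of the merged weights.
merge 1/13 + 3/26 → 5/26
merge 5/26 + 14/39 → 43/78
merge 35/78 + 43/78 → 1
L = 5/26 + 43/78 + 1 = 68/39 ≈ 1.744 bits/symbol.

1.744 bits/symbol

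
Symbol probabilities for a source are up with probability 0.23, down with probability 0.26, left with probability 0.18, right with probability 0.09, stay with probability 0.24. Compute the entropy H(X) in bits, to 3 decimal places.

H = −Σ pᵢ log₂ pᵢ.
−0.23·log₂(0.23) = 0.4877
−0.26·log₂(0.26) = 0.5053
−0.18·log₂(0.18) = 0.4453
−0.09·log₂(0.09) = 0.3127
−0.24·log₂(0.24) = 0.4941
Sum ≈ 2.2451 → 2.245 bits.

2.245 bits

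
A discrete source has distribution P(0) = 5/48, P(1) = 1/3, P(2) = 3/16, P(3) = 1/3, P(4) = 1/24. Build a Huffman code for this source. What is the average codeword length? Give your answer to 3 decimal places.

2.146 bits/symbol

Repeatedly combine the two least-probable nodes; the expected code length is the sum of the merged weights.
merge 1/24 + 5/48 → 7/48
merge 7/48 + 3/16 → 1/3
merge 1/3 + 1/3 → 2/3
merge 1/3 + 2/3 → 1
L = 7/48 + 1/3 + 2/3 + 1 = 103/48 ≈ 2.146 bits/symbol.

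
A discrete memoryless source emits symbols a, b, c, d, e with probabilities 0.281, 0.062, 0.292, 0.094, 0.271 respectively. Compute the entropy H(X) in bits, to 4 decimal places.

H = −Σ pᵢ log₂ pᵢ.
−0.281·log₂(0.281) = 0.5146
−0.062·log₂(0.062) = 0.2487
−0.292·log₂(0.292) = 0.5186
−0.094·log₂(0.094) = 0.3207
−0.271·log₂(0.271) = 0.5105
Sum ≈ 2.1130 → 2.1130 bits.

2.1130 bits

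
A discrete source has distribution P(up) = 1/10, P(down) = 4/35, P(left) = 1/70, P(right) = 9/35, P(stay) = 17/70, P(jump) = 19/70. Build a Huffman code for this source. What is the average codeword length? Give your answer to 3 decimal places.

Repeatedly combine the two least-probable nodes; the expected code length is the sum of the merged weights.
merge 1/70 + 1/10 → 4/35
merge 4/35 + 4/35 → 8/35
merge 8/35 + 17/70 → 33/70
merge 9/35 + 19/70 → 37/70
merge 33/70 + 37/70 → 1
L = 4/35 + 8/35 + 33/70 + 37/70 + 1 = 82/35 ≈ 2.343 bits/symbol.

2.343 bits/symbol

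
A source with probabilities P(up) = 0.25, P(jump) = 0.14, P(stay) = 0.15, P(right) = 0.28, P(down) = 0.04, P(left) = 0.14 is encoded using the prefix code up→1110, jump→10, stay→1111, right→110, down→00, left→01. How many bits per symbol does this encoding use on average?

L̄ = Σ pᵢ·ℓᵢ = 0.25·4 + 0.14·2 + 0.15·4 + 0.28·3 + 0.04·2 + 0.14·2 = 3.08 bits/symbol.

3.08 bits/symbol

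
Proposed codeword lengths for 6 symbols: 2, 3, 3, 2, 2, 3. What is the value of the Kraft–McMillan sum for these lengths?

With common denominator 2^3 = 8: Σ 2^(−ℓᵢ) = 2/8 + 1/8 + 1/8 + 2/8 + 2/8 + 1/8 = 9/8 = 1.125.

1.125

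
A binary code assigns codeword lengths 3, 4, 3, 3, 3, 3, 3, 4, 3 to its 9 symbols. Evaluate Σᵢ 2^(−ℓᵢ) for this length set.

1

With common denominator 2^4 = 16: Σ 2^(−ℓᵢ) = 2/16 + 1/16 + 2/16 + 2/16 + 2/16 + 2/16 + 2/16 + 1/16 + 2/16 = 16/16 = 1.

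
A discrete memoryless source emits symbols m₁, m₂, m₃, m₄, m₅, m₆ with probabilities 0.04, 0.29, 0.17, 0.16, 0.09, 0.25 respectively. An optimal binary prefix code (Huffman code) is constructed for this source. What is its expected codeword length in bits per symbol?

Repeatedly combine the two least-probable nodes; the expected code length is the sum of the merged weights.
merge 1/25 + 9/100 → 13/100
merge 13/100 + 4/25 → 29/100
merge 17/100 + 1/4 → 21/50
merge 29/100 + 29/100 → 29/50
merge 21/50 + 29/50 → 1
L = 13/100 + 29/100 + 21/50 + 29/50 + 1 = 121/50 = 2.42 bits/symbol.

2.42 bits/symbol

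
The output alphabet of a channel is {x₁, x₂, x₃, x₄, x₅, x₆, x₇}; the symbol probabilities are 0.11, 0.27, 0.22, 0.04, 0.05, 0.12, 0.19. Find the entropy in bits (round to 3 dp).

H = −Σ pᵢ log₂ pᵢ.
−0.11·log₂(0.11) = 0.3503
−0.27·log₂(0.27) = 0.5100
−0.22·log₂(0.22) = 0.4806
−0.04·log₂(0.04) = 0.1858
−0.05·log₂(0.05) = 0.2161
−0.12·log₂(0.12) = 0.3671
−0.19·log₂(0.19) = 0.4552
Sum ≈ 2.5650 → 2.565 bits.

2.565 bits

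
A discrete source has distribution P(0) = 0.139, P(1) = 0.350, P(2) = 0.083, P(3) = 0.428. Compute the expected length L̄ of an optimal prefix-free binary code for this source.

Repeatedly combine the two least-probable nodes; the expected code length is the sum of the merged weights.
merge 83/1000 + 139/1000 → 111/500
merge 111/500 + 7/20 → 143/250
merge 107/250 + 143/250 → 1
L = 111/500 + 143/250 + 1 = 897/500 = 1.794 bits/symbol.

1.794 bits/symbol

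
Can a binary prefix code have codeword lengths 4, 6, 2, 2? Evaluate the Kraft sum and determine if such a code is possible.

0.578125; yes

With common denominator 2^6 = 64: Σ 2^(−ℓᵢ) = 4/64 + 1/64 + 16/64 + 16/64 = 37/64 = 0.578125.
Kraft's inequality requires Σ ≤ 1; here Σ = 0.578125 ≤ 1, so such a prefix code exists.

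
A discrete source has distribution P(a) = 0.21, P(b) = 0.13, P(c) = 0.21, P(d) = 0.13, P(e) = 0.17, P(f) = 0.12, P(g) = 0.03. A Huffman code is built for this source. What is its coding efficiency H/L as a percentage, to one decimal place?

Entropy H = −Σ p log₂ p ≈ 2.6644 bits.
Huffman merges: 3/100+3/25→3/20; 13/100+13/100→13/50; 3/20+17/100→8/25; 21/100+21/100→21/50; 13/50+8/25→29/50; 21/50+29/50→1. L = 273/100 ≈ 2.7300.
Efficiency = H/L = 2.6644/2.7300 = 97.6%.

97.6%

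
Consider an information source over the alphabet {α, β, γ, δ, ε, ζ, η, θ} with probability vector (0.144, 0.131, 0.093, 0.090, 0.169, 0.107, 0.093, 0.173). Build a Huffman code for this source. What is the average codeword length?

3 bits/symbol

Repeatedly combine the two least-probable nodes; the expected code length is the sum of the merged weights.
merge 9/100 + 93/1000 → 183/1000
merge 93/1000 + 107/1000 → 1/5
merge 131/1000 + 18/125 → 11/40
merge 169/1000 + 173/1000 → 171/500
merge 183/1000 + 1/5 → 383/1000
merge 11/40 + 171/500 → 617/1000
merge 383/1000 + 617/1000 → 1
L = 183/1000 + 1/5 + 11/40 + 171/500 + 383/1000 + 617/1000 + 1 = 3 bits/symbol.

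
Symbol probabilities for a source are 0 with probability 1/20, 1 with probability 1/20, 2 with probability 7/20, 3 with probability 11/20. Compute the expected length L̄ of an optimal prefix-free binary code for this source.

Repeatedly combine the two least-probable nodes; the expected code length is the sum of the merged weights.
merge 1/20 + 1/20 → 1/10
merge 1/10 + 7/20 → 9/20
merge 9/20 + 11/20 → 1
L = 1/10 + 9/20 + 1 = 31/20 = 1.55 bits/symbol.

1.55 bits/symbol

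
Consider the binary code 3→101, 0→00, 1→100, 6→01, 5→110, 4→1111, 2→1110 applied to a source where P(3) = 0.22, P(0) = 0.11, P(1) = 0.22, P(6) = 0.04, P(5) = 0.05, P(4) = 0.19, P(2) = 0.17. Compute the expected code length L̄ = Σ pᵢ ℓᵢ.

3.21 bits/symbol

L̄ = Σ pᵢ·ℓᵢ = 0.22·3 + 0.11·2 + 0.22·3 + 0.04·2 + 0.05·3 + 0.19·4 + 0.17·4 = 3.21 bits/symbol.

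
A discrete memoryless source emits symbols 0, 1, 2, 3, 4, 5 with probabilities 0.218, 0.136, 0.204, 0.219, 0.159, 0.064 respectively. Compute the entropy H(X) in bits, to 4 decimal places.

2.4938 bits

H = −Σ pᵢ log₂ pᵢ.
−0.218·log₂(0.218) = 0.4791
−0.136·log₂(0.136) = 0.3915
−0.204·log₂(0.204) = 0.4678
−0.219·log₂(0.219) = 0.4798
−0.159·log₂(0.159) = 0.4218
−0.064·log₂(0.064) = 0.2538
Sum ≈ 2.4938 → 2.4938 bits.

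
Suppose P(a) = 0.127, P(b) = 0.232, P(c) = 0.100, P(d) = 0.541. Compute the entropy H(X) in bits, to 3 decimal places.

H = −Σ pᵢ log₂ pᵢ.
−0.127·log₂(0.127) = 0.3781
−0.232·log₂(0.232) = 0.4890
−0.100·log₂(0.100) = 0.3322
−0.541·log₂(0.541) = 0.4795
Sum ≈ 1.6788 → 1.679 bits.

1.679 bits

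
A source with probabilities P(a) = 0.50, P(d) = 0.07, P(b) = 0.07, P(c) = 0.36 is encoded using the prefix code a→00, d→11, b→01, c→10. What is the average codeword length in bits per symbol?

2 bits/symbol

L̄ = Σ pᵢ·ℓᵢ = 0.50·2 + 0.07·2 + 0.07·2 + 0.36·2 = 2 bits/symbol.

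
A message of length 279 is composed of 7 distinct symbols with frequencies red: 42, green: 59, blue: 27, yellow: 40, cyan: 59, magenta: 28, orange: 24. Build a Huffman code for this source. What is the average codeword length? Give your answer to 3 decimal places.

Probabilities are the counts divided by 279.
Repeatedly combine the two least-probable nodes; the expected code length is the sum of the merged weights.
merge 8/93 + 3/31 → 17/93
merge 28/279 + 40/279 → 68/279
merge 14/93 + 17/93 → 1/3
merge 59/279 + 59/279 → 118/279
merge 68/279 + 1/3 → 161/279
merge 118/279 + 161/279 → 1
L = 17/93 + 68/279 + 1/3 + 118/279 + 161/279 + 1 = 770/279 ≈ 2.760 bits/symbol.

2.760 bits/symbol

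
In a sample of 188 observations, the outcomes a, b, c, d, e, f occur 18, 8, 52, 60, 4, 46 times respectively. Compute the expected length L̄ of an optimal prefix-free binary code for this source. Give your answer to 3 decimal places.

Probabilities are the counts divided by 188.
Repeatedly combine the two least-probable nodes; the expected code length is the sum of the merged weights.
merge 1/47 + 2/47 → 3/47
merge 3/47 + 9/94 → 15/94
merge 15/94 + 23/94 → 19/47
merge 13/47 + 15/47 → 28/47
merge 19/47 + 28/47 → 1
L = 3/47 + 15/94 + 19/47 + 28/47 + 1 = 209/94 ≈ 2.223 bits/symbol.

2.223 bits/symbol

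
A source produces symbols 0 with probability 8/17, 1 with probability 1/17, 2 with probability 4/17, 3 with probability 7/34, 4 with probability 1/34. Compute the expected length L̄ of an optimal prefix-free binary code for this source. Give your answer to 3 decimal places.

1.912 bits/symbol

Repeatedly combine the two least-probable nodes; the expected code length is the sum of the merged weights.
merge 1/34 + 1/17 → 3/34
merge 3/34 + 7/34 → 5/17
merge 4/17 + 5/17 → 9/17
merge 8/17 + 9/17 → 1
L = 3/34 + 5/17 + 9/17 + 1 = 65/34 ≈ 1.912 bits/symbol.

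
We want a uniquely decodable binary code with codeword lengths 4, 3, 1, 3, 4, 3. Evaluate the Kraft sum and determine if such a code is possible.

1; yes

With common denominator 2^4 = 16: Σ 2^(−ℓᵢ) = 1/16 + 2/16 + 8/16 + 2/16 + 1/16 + 2/16 = 16/16 = 1.
Kraft's inequality requires Σ ≤ 1; here Σ = 1 ≤ 1, so such a prefix code exists.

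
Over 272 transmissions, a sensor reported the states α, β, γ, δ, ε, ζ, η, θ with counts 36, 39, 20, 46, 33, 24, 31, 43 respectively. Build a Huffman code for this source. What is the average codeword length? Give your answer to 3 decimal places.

2.993 bits/symbol

Probabilities are the counts divided by 272.
Repeatedly combine the two least-probable nodes; the expected code length is the sum of the merged weights.
merge 5/68 + 3/34 → 11/68
merge 31/272 + 33/272 → 4/17
merge 9/68 + 39/272 → 75/272
merge 43/272 + 11/68 → 87/272
merge 23/136 + 4/17 → 55/136
merge 75/272 + 87/272 → 81/136
merge 55/136 + 81/136 → 1
L = 11/68 + 4/17 + 75/272 + 87/272 + 55/136 + 81/136 + 1 = 407/136 ≈ 2.993 bits/symbol.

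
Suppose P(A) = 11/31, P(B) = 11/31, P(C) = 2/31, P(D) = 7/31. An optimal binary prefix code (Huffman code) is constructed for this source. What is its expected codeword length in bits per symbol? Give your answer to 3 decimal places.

1.935 bits/symbol

Repeatedly combine the two least-probable nodes; the expected code length is the sum of the merged weights.
merge 2/31 + 7/31 → 9/31
merge 9/31 + 11/31 → 20/31
merge 11/31 + 20/31 → 1
L = 9/31 + 20/31 + 1 = 60/31 ≈ 1.935 bits/symbol.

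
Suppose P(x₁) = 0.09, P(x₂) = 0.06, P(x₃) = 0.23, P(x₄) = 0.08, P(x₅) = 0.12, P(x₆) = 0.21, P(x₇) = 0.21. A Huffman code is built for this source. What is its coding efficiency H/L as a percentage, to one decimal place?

98.1%

Entropy H = −Σ p log₂ p ≈ 2.6481 bits.
Huffman merges: 3/50+2/25→7/50; 9/100+3/25→21/100; 7/50+21/100→7/20; 21/100+21/100→21/50; 23/100+7/20→29/50; 21/50+29/50→1. L = 27/10 ≈ 2.7000.
Efficiency = H/L = 2.6481/2.7000 = 98.1%.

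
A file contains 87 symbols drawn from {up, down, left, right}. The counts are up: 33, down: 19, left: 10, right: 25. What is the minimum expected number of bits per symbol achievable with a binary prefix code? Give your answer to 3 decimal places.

1.954 bits/symbol

Probabilities are the counts divided by 87.
Repeatedly combine the two least-probable nodes; the expected code length is the sum of the merged weights.
merge 10/87 + 19/87 → 1/3
merge 25/87 + 1/3 → 18/29
merge 11/29 + 18/29 → 1
L = 1/3 + 18/29 + 1 = 170/87 ≈ 1.954 bits/symbol.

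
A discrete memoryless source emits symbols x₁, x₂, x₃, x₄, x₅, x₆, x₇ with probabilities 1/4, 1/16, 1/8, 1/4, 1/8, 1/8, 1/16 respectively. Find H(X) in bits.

Each probability is a power of 1/2, so log₂(1/p) is an integer.
H = Σ p·log₂(1/p) = 1/4·2 + 1/16·4 + 1/8·3 + 1/4·2 + 1/8·3 + 1/8·3 + 1/16·4 = 2.625 bits.

2.625 bits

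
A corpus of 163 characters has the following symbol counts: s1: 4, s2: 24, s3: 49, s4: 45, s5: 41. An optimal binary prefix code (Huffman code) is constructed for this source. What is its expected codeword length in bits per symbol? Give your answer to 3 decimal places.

2.172 bits/symbol

Probabilities are the counts divided by 163.
Repeatedly combine the two least-probable nodes; the expected code length is the sum of the merged weights.
merge 4/163 + 24/163 → 28/163
merge 28/163 + 41/163 → 69/163
merge 45/163 + 49/163 → 94/163
merge 69/163 + 94/163 → 1
L = 28/163 + 69/163 + 94/163 + 1 = 354/163 ≈ 2.172 bits/symbol.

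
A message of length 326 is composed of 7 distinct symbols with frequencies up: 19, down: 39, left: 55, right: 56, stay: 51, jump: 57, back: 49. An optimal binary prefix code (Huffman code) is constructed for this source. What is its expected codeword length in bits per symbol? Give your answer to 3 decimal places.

Probabilities are the counts divided by 326.
Repeatedly combine the two least-probable nodes; the expected code length is the sum of the merged weights.
merge 19/326 + 39/326 → 29/163
merge 49/326 + 51/326 → 50/163
merge 55/326 + 28/163 → 111/326
merge 57/326 + 29/163 → 115/326
merge 50/163 + 111/326 → 211/326
merge 115/326 + 211/326 → 1
L = 29/163 + 50/163 + 111/326 + 115/326 + 211/326 + 1 = 921/326 ≈ 2.825 bits/symbol.

2.825 bits/symbol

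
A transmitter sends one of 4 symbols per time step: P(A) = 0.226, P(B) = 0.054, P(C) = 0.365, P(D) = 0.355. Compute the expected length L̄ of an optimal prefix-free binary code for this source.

Repeatedly combine the two least-probable nodes; the expected code length is the sum of the merged weights.
merge 27/500 + 113/500 → 7/25
merge 7/25 + 71/200 → 127/200
merge 73/200 + 127/200 → 1
L = 7/25 + 127/200 + 1 = 383/200 = 1.915 bits/symbol.

1.915 bits/symbol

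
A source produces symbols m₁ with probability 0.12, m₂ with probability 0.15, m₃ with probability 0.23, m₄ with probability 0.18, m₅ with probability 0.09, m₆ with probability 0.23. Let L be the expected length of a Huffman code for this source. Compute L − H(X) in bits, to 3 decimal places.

0.029 bits

Entropy H = −Σ p log₂ p ≈ 2.5109 bits.
Huffman merges: 9/100+3/25→21/100; 3/20+9/50→33/100; 21/100+23/100→11/25; 23/100+33/100→14/25; 11/25+14/25→1. L = 127/50 ≈ 2.5400.
L − H = 2.5400 − 2.5109 = 0.029 bits.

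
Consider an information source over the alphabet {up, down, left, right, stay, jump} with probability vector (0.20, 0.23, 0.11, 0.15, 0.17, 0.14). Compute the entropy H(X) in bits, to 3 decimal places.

2.545 bits

H = −Σ pᵢ log₂ pᵢ.
−0.20·log₂(0.20) = 0.4644
−0.23·log₂(0.23) = 0.4877
−0.11·log₂(0.11) = 0.3503
−0.15·log₂(0.15) = 0.4105
−0.17·log₂(0.17) = 0.4346
−0.14·log₂(0.14) = 0.3971
Sum ≈ 2.5446 → 2.545 bits.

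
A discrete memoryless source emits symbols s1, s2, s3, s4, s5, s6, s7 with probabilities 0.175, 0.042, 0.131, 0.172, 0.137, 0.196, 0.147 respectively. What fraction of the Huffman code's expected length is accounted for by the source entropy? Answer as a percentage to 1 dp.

Entropy H = −Σ p log₂ p ≈ 2.7134 bits.
Huffman merges: 21/500+131/1000→173/1000; 137/1000+147/1000→71/250; 43/250+173/1000→69/200; 7/40+49/250→371/1000; 71/250+69/200→629/1000; 371/1000+629/1000→1. L = 1401/500 ≈ 2.8020.
Efficiency = H/L = 2.7134/2.8020 = 96.8%.

96.8%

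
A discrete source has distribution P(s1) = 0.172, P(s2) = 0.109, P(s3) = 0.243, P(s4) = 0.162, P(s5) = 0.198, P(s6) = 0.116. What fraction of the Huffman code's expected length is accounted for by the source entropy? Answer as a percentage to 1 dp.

98.9%

Entropy H = −Σ p log₂ p ≈ 2.5298 bits.
Huffman merges: 109/1000+29/250→9/40; 81/500+43/250→167/500; 99/500+9/40→423/1000; 243/1000+167/500→577/1000; 423/1000+577/1000→1. L = 2559/1000 ≈ 2.5590.
Efficiency = H/L = 2.5298/2.5590 = 98.9%.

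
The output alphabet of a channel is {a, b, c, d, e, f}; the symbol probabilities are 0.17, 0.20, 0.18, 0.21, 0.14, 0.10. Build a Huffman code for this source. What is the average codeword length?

2.59 bits/symbol

Repeatedly combine the two least-probable nodes; the expected code length is the sum of the merged weights.
merge 1/10 + 7/50 → 6/25
merge 17/100 + 9/50 → 7/20
merge 1/5 + 21/100 → 41/100
merge 6/25 + 7/20 → 59/100
merge 41/100 + 59/100 → 1
L = 6/25 + 7/20 + 41/100 + 59/100 + 1 = 259/100 = 2.59 bits/symbol.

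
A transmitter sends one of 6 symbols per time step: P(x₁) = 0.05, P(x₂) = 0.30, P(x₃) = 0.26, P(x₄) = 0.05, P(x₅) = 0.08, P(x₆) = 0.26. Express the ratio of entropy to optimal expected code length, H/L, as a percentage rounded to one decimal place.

98.9%

Entropy H = −Σ p log₂ p ≈ 2.2554 bits.
Huffman merges: 1/20+1/20→1/10; 2/25+1/10→9/50; 9/50+13/50→11/25; 13/50+3/10→14/25; 11/25+14/25→1. L = 57/25 ≈ 2.2800.
Efficiency = H/L = 2.2554/2.2800 = 98.9%.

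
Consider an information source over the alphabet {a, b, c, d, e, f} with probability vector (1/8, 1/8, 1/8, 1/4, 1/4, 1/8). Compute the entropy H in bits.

2.5 bits

Each probability is a power of 1/2, so log₂(1/p) is an integer.
H = Σ p·log₂(1/p) = 1/8·3 + 1/8·3 + 1/8·3 + 1/4·2 + 1/4·2 + 1/8·3 = 2.5 bits.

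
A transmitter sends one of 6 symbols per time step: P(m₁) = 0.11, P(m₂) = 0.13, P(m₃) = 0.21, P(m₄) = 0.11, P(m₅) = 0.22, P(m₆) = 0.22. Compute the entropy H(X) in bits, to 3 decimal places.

2.517 bits

H = −Σ pᵢ log₂ pᵢ.
−0.11·log₂(0.11) = 0.3503
−0.13·log₂(0.13) = 0.3826
−0.21·log₂(0.21) = 0.4728
−0.11·log₂(0.11) = 0.3503
−0.22·log₂(0.22) = 0.4806
−0.22·log₂(0.22) = 0.4806
Sum ≈ 2.5172 → 2.517 bits.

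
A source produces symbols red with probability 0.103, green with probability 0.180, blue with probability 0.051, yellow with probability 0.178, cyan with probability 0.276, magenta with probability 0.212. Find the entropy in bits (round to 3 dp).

2.432 bits

H = −Σ pᵢ log₂ pᵢ.
−0.103·log₂(0.103) = 0.3378
−0.180·log₂(0.180) = 0.4453
−0.051·log₂(0.051) = 0.2190
−0.178·log₂(0.178) = 0.4432
−0.276·log₂(0.276) = 0.5126
−0.212·log₂(0.212) = 0.4744
Sum ≈ 2.4323 → 2.432 bits.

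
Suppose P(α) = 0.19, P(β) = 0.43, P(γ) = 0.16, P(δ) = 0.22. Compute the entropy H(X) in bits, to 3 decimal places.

1.882 bits

H = −Σ pᵢ log₂ pᵢ.
−0.19·log₂(0.19) = 0.4552
−0.43·log₂(0.43) = 0.5236
−0.16·log₂(0.16) = 0.4230
−0.22·log₂(0.22) = 0.4806
Sum ≈ 1.8824 → 1.882 bits.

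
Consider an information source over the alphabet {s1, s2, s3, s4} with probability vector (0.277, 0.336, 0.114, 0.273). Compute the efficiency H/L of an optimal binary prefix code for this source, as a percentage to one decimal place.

95.5%

Entropy H = −Σ p log₂ p ≈ 1.9102 bits.
Huffman merges: 57/500+273/1000→387/1000; 277/1000+42/125→613/1000; 387/1000+613/1000→1. L = 2 ≈ 2.0000.
Efficiency = H/L = 1.9102/2.0000 = 95.5%.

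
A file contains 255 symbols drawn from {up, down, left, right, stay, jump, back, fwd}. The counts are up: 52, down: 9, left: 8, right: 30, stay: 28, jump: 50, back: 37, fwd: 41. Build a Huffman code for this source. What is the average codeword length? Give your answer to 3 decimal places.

Probabilities are the counts divided by 255.
Repeatedly combine the two least-probable nodes; the expected code length is the sum of the merged weights.
merge 8/255 + 3/85 → 1/15
merge 1/15 + 28/255 → 3/17
merge 2/17 + 37/255 → 67/255
merge 41/255 + 3/17 → 86/255
merge 10/51 + 52/255 → 2/5
merge 67/255 + 86/255 → 3/5
merge 2/5 + 3/5 → 1
L = 1/15 + 3/17 + 67/255 + 86/255 + 2/5 + 3/5 + 1 = 145/51 ≈ 2.843 bits/symbol.

2.843 bits/symbol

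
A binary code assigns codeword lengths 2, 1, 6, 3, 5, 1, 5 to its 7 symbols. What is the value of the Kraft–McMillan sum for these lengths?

1.453125

With common denominator 2^6 = 64: Σ 2^(−ℓᵢ) = 16/64 + 32/64 + 1/64 + 8/64 + 2/64 + 32/64 + 2/64 = 93/64 = 1.453125.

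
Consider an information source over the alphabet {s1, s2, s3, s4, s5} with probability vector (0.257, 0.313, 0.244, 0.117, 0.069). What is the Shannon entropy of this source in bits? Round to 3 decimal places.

H = −Σ pᵢ log₂ pᵢ.
−0.257·log₂(0.257) = 0.5038
−0.313·log₂(0.313) = 0.5245
−0.244·log₂(0.244) = 0.4966
−0.117·log₂(0.117) = 0.3622
−0.069·log₂(0.069) = 0.2662
Sum ≈ 2.1531 → 2.153 bits.

2.153 bits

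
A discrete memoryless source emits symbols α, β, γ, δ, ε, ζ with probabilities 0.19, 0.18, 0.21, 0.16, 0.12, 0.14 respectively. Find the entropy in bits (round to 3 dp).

2.561 bits

H = −Σ pᵢ log₂ pᵢ.
−0.19·log₂(0.19) = 0.4552
−0.18·log₂(0.18) = 0.4453
−0.21·log₂(0.21) = 0.4728
−0.16·log₂(0.16) = 0.4230
−0.12·log₂(0.12) = 0.3671
−0.14·log₂(0.14) = 0.3971
Sum ≈ 2.5606 → 2.561 bits.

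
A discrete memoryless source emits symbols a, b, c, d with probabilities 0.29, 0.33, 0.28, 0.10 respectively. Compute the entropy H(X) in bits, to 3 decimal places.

H = −Σ pᵢ log₂ pᵢ.
−0.29·log₂(0.29) = 0.5179
−0.33·log₂(0.33) = 0.5278
−0.28·log₂(0.28) = 0.5142
−0.10·log₂(0.10) = 0.3322
Sum ≈ 1.8921 → 1.892 bits.

1.892 bits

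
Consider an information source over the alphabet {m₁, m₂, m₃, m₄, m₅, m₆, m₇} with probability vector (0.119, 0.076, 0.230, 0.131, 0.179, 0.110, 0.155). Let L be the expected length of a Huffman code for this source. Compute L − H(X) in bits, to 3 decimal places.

0.039 bits

Entropy H = −Σ p log₂ p ≈ 2.7313 bits.
Huffman merges: 19/250+11/100→93/500; 119/1000+131/1000→1/4; 31/200+179/1000→167/500; 93/500+23/100→52/125; 1/4+167/500→73/125; 52/125+73/125→1. L = 277/100 ≈ 2.7700.
L − H = 2.7700 − 2.7313 = 0.039 bits.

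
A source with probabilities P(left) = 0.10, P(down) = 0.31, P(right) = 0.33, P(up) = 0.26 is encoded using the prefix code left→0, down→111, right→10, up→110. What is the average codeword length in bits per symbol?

2.47 bits/symbol

L̄ = Σ pᵢ·ℓᵢ = 0.10·1 + 0.31·3 + 0.33·2 + 0.26·3 = 2.47 bits/symbol.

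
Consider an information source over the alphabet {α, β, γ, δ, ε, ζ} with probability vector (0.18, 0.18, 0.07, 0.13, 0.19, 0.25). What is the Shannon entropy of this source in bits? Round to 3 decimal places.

H = −Σ pᵢ log₂ pᵢ.
−0.18·log₂(0.18) = 0.4453
−0.18·log₂(0.18) = 0.4453
−0.07·log₂(0.07) = 0.2686
−0.13·log₂(0.13) = 0.3826
−0.19·log₂(0.19) = 0.4552
−0.25·log₂(0.25) = 0.5000
Sum ≈ 2.4970 → 2.497 bits.

2.497 bits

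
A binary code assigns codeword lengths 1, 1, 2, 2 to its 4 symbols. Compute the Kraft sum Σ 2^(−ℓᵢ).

1.5

With common denominator 2^2 = 4: Σ 2^(−ℓᵢ) = 2/4 + 2/4 + 1/4 + 1/4 = 6/4 = 1.5.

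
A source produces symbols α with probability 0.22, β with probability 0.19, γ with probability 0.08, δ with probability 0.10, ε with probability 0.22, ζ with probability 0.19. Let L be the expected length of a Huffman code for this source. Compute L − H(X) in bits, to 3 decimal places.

0.055 bits

Entropy H = −Σ p log₂ p ≈ 2.4953 bits.
Huffman merges: 2/25+1/10→9/50; 9/50+19/100→37/100; 19/100+11/50→41/100; 11/50+37/100→59/100; 41/100+59/100→1. L = 51/20 ≈ 2.5500.
L − H = 2.5500 − 2.4953 = 0.055 bits.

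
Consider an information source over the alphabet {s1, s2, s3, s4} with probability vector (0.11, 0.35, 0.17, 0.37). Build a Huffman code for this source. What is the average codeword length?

1.91 bits/symbol

Repeatedly combine the two least-probable nodes; the expected code length is the sum of the merged weights.
merge 11/100 + 17/100 → 7/25
merge 7/25 + 7/20 → 63/100
merge 37/100 + 63/100 → 1
L = 7/25 + 63/100 + 1 = 191/100 = 1.91 bits/symbol.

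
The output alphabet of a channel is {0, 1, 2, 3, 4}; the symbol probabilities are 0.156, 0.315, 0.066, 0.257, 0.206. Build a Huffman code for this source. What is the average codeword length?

Repeatedly combine the two least-probable nodes; the expected code length is the sum of the merged weights.
merge 33/500 + 39/250 → 111/500
merge 103/500 + 111/500 → 107/250
merge 257/1000 + 63/200 → 143/250
merge 107/250 + 143/250 → 1
L = 111/500 + 107/250 + 143/250 + 1 = 1111/500 = 2.222 bits/symbol.

2.222 bits/symbol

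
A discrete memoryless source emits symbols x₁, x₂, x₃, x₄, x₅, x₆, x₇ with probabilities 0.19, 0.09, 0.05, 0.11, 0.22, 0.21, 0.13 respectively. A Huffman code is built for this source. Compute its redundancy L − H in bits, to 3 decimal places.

Entropy H = −Σ p log₂ p ≈ 2.6703 bits.
Huffman merges: 1/20+9/100→7/50; 11/100+13/100→6/25; 7/50+19/100→33/100; 21/100+11/50→43/100; 6/25+33/100→57/100; 43/100+57/100→1. L = 271/100 ≈ 2.7100.
L − H = 2.7100 − 2.6703 = 0.040 bits.

0.040 bits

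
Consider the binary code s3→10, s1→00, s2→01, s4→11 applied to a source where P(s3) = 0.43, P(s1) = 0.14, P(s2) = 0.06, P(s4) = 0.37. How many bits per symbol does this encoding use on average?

L̄ = Σ pᵢ·ℓᵢ = 0.43·2 + 0.14·2 + 0.06·2 + 0.37·2 = 2 bits/symbol.

2 bits/symbol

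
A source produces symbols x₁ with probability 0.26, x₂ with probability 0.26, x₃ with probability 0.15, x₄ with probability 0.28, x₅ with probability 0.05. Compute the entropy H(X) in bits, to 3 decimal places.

2.151 bits

H = −Σ pᵢ log₂ pᵢ.
−0.26·log₂(0.26) = 0.5053
−0.26·log₂(0.26) = 0.5053
−0.15·log₂(0.15) = 0.4105
−0.28·log₂(0.28) = 0.5142
−0.05·log₂(0.05) = 0.2161
Sum ≈ 2.1514 → 2.151 bits.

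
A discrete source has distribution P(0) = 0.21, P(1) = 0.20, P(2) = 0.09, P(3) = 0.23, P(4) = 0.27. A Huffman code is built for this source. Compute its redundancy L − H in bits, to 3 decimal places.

Entropy H = −Σ p log₂ p ≈ 2.2476 bits.
Huffman merges: 9/100+1/5→29/100; 21/100+23/100→11/25; 27/100+29/100→14/25; 11/25+14/25→1. L = 229/100 ≈ 2.2900.
L − H = 2.2900 − 2.2476 = 0.042 bits.

0.042 bits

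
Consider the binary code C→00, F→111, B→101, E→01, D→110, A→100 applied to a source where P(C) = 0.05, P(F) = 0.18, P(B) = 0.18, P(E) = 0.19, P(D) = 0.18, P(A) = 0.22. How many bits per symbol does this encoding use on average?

2.76 bits/symbol

L̄ = Σ pᵢ·ℓᵢ = 0.05·2 + 0.18·3 + 0.18·3 + 0.19·2 + 0.18·3 + 0.22·3 = 2.76 bits/symbol.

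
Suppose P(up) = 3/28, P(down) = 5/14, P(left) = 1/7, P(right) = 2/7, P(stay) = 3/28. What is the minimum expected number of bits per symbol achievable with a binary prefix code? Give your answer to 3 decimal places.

2.214 bits/symbol

Repeatedly combine the two least-probable nodes; the expected code length is the sum of the merged weights.
merge 3/28 + 3/28 → 3/14
merge 1/7 + 3/14 → 5/14
merge 2/7 + 5/14 → 9/14
merge 5/14 + 9/14 → 1
L = 3/14 + 5/14 + 9/14 + 1 = 31/14 ≈ 2.214 bits/symbol.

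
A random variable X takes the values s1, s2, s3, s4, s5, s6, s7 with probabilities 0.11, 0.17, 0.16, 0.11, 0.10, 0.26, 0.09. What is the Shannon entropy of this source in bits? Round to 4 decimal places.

H = −Σ pᵢ log₂ pᵢ.
−0.11·log₂(0.11) = 0.3503
−0.17·log₂(0.17) = 0.4346
−0.16·log₂(0.16) = 0.4230
−0.11·log₂(0.11) = 0.3503
−0.10·log₂(0.10) = 0.3322
−0.26·log₂(0.26) = 0.5053
−0.09·log₂(0.09) = 0.3127
Sum ≈ 2.7083 → 2.7083 bits.

2.7083 bits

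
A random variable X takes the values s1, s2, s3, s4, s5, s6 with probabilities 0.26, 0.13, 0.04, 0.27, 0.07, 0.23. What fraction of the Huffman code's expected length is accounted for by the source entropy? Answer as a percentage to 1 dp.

Entropy H = −Σ p log₂ p ≈ 2.3399 bits.
Huffman merges: 1/25+7/100→11/100; 11/100+13/100→6/25; 23/100+6/25→47/100; 13/50+27/100→53/100; 47/100+53/100→1. L = 47/20 ≈ 2.3500.
Efficiency = H/L = 2.3399/2.3500 = 99.6%.

99.6%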